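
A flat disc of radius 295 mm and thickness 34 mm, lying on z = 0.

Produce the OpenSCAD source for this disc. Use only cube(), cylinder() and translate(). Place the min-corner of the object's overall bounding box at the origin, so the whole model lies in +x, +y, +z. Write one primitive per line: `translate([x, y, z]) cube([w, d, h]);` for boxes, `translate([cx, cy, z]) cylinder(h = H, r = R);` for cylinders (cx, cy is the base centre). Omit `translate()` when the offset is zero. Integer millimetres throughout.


translate([295, 295, 0]) cylinder(h = 34, r = 295);


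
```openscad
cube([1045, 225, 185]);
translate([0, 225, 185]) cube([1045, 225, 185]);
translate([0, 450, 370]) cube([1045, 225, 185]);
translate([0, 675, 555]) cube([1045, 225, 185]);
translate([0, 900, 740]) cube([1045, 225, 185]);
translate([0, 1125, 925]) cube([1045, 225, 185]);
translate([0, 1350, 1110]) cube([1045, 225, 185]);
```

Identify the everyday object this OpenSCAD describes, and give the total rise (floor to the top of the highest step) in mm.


A staircase. The total rise is 1295 mm.

7 identical blocks, each offset up and back from the previous — a staircase. Each step is 185 mm tall and there are 7 of them, so the total rise is 7 × 185 = 1295 mm.


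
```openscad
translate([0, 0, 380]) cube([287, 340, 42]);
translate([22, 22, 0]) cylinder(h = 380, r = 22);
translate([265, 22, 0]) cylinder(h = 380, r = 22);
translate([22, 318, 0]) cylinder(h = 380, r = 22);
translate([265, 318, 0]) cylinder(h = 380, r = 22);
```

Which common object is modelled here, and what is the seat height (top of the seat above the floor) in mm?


A stool. The seat height is 422 mm.

A 287×340×42 slab at z = 380 on four corner cylinders — a stool. The seat top is 380 + 42 = 422 mm.


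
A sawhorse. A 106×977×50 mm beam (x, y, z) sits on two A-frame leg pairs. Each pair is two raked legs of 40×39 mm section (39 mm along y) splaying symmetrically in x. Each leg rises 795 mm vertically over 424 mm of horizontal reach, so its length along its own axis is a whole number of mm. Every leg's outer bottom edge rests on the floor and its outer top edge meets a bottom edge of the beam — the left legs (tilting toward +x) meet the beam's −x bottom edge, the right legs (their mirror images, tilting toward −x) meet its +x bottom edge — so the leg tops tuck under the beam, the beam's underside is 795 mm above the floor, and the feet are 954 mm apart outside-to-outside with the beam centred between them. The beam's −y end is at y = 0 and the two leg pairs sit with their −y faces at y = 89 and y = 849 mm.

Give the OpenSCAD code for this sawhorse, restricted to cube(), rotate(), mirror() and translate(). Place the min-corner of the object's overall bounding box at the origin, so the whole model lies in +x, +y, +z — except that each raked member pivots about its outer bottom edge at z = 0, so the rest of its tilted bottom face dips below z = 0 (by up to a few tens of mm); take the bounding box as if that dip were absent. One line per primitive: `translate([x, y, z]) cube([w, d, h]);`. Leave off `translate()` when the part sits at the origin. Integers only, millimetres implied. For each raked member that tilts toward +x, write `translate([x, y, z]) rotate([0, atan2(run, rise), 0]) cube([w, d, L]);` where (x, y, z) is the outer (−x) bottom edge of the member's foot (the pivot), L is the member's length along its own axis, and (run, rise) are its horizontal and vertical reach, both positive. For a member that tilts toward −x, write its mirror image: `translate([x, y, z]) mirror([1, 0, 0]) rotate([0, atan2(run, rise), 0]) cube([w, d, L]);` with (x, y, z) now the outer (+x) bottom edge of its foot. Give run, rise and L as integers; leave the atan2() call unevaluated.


translate([424, 0, 795]) cube([106, 977, 50]);
translate([0, 89, 0]) rotate([0, atan2(424, 795), 0]) cube([40, 39, 901]);
translate([954, 89, 0]) mirror([1, 0, 0]) rotate([0, atan2(424, 795), 0]) cube([40, 39, 901]);
translate([0, 849, 0]) rotate([0, atan2(424, 795), 0]) cube([40, 39, 901]);
translate([954, 849, 0]) mirror([1, 0, 0]) rotate([0, atan2(424, 795), 0]) cube([40, 39, 901]);


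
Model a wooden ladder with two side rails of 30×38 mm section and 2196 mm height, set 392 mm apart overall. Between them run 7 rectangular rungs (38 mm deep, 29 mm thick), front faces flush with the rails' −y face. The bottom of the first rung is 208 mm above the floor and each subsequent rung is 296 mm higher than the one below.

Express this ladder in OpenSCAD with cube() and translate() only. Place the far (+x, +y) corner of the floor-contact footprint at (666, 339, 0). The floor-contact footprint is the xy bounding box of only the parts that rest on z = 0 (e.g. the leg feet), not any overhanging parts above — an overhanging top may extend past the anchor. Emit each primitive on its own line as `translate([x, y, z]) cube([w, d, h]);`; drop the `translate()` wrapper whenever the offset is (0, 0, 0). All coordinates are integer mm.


// rung span = 392 - 2*30 = 332
// rung[k] z = 208 + k*296
translate([274, 301, 0]) cube([30, 38, 2196]);
translate([636, 301, 0]) cube([30, 38, 2196]);
translate([304, 301, 208]) cube([332, 38, 29]);
translate([304, 301, 504]) cube([332, 38, 29]);
translate([304, 301, 800]) cube([332, 38, 29]);
translate([304, 301, 1096]) cube([332, 38, 29]);
translate([304, 301, 1392]) cube([332, 38, 29]);
translate([304, 301, 1688]) cube([332, 38, 29]);
translate([304, 301, 1984]) cube([332, 38, 29]);


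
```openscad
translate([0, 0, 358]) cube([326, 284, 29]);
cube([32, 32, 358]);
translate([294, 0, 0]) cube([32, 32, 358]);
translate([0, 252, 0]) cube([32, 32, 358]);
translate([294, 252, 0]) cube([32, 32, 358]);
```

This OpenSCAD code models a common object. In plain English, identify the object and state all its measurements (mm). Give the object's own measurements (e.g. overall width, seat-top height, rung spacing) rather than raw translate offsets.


A simple wooden stool: a rectangular seat 326 mm (x) by 284 mm (y), 29 mm thick, top face at z = 387 mm, on four square legs, each 32×32 mm in cross-section. The legs rest on z = 0, each flush with a corner of the seat.


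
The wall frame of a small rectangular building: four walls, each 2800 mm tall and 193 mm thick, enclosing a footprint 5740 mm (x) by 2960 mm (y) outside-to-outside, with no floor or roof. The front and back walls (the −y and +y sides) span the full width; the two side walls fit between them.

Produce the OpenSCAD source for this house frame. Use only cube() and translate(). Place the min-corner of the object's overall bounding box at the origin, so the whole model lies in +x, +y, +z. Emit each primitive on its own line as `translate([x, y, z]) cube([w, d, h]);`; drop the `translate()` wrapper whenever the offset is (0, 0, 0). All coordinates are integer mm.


cube([5740, 193, 2800]);
translate([0, 2767, 0]) cube([5740, 193, 2800]);
translate([0, 193, 0]) cube([193, 2574, 2800]);
translate([5547, 193, 0]) cube([193, 2574, 2800]);


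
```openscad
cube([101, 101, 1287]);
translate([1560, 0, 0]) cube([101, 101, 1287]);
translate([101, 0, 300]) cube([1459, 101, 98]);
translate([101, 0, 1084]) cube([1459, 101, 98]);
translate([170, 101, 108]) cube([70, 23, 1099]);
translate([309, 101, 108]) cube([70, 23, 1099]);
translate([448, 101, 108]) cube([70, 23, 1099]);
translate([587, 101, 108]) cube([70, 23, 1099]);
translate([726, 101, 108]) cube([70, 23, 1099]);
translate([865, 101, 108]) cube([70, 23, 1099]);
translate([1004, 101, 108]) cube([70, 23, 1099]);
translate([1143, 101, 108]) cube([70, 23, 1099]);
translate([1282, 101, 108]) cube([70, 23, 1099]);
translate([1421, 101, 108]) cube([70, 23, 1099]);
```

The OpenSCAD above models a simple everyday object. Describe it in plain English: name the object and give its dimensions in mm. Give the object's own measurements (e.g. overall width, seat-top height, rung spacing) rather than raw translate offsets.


A fence section. Two 101×101 mm posts, 1287 mm tall, stand on the floor with a clear span of 1459 mm between their inner faces. Two horizontal rails of 101×98 mm section span the gap between the posts with their undersides at z = 300 mm and z = 1084 mm, flush with the posts' −y face. 10 pickets, each 70 mm wide, 23 mm thick and 1099 mm tall, are fixed to the +y face of the rails with their bottoms at z = 108 mm, spaced across the span with a 69 mm gap after the −x post and between neighbouring pickets and before the +x post.


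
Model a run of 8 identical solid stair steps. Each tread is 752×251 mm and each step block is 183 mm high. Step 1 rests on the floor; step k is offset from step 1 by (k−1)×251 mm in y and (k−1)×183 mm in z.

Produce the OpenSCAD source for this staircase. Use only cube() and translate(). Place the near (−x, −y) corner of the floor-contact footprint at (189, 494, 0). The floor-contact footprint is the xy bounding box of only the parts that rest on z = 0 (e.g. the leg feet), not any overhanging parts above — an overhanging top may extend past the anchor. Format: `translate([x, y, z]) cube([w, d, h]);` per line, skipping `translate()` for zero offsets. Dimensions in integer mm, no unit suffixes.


translate([189, 494, 0]) cube([752, 251, 183]);
translate([189, 745, 183]) cube([752, 251, 183]);
translate([189, 996, 366]) cube([752, 251, 183]);
translate([189, 1247, 549]) cube([752, 251, 183]);
translate([189, 1498, 732]) cube([752, 251, 183]);
translate([189, 1749, 915]) cube([752, 251, 183]);
translate([189, 2000, 1098]) cube([752, 251, 183]);
translate([189, 2251, 1281]) cube([752, 251, 183]);


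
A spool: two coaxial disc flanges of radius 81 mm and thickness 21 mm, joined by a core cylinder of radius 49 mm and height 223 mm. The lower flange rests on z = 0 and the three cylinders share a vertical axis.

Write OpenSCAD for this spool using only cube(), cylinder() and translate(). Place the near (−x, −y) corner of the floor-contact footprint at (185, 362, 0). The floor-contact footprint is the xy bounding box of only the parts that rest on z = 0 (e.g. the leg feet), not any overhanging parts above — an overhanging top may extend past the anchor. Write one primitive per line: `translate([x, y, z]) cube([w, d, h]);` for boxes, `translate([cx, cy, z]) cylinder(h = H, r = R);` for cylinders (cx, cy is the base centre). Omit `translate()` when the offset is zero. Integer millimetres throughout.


translate([266, 443, 0]) cylinder(h = 21, r = 81);
translate([266, 443, 21]) cylinder(h = 223, r = 49);
translate([266, 443, 244]) cylinder(h = 21, r = 81);


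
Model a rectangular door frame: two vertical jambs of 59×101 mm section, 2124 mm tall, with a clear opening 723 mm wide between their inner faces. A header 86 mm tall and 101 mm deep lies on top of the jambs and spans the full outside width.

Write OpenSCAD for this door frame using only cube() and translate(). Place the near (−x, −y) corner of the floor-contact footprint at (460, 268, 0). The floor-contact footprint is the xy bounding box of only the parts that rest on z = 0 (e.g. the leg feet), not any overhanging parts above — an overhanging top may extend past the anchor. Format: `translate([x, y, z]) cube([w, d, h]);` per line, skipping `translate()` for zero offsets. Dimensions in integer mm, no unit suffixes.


translate([460, 268, 0]) cube([59, 101, 2124]);
translate([1242, 268, 0]) cube([59, 101, 2124]);
translate([460, 268, 2124]) cube([841, 101, 86]);


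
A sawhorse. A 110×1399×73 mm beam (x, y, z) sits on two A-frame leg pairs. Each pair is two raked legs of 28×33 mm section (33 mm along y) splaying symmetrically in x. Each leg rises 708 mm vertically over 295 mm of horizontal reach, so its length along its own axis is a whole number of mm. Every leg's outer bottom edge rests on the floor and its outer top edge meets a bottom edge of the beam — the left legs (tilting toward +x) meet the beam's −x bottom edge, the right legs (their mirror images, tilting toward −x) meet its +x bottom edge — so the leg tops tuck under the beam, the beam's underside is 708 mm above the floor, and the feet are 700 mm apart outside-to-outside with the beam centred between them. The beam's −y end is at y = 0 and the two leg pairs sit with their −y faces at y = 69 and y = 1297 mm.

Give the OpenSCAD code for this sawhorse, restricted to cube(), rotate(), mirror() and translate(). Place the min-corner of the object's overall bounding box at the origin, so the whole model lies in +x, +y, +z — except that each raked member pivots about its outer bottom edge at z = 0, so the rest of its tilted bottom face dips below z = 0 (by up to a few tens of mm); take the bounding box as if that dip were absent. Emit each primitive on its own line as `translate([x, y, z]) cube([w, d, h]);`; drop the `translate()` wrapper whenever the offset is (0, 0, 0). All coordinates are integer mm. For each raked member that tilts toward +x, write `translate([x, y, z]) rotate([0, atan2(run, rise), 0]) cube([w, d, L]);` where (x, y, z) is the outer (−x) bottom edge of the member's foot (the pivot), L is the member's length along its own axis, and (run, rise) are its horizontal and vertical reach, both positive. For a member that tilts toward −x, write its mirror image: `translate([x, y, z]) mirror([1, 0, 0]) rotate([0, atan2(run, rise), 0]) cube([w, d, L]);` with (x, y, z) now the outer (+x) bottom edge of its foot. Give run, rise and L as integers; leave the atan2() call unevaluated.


// leg length = √(295² + 708²) = 767
// right-leg outer foot x = 2·295 + 110 = 700
// beam min-corner = (295, 0, 708)
translate([295, 0, 708]) cube([110, 1399, 73]);
translate([0, 69, 0]) rotate([0, atan2(295, 708), 0]) cube([28, 33, 767]);
translate([700, 69, 0]) mirror([1, 0, 0]) rotate([0, atan2(295, 708), 0]) cube([28, 33, 767]);
translate([0, 1297, 0]) rotate([0, atan2(295, 708), 0]) cube([28, 33, 767]);
translate([700, 1297, 0]) mirror([1, 0, 0]) rotate([0, atan2(295, 708), 0]) cube([28, 33, 767]);


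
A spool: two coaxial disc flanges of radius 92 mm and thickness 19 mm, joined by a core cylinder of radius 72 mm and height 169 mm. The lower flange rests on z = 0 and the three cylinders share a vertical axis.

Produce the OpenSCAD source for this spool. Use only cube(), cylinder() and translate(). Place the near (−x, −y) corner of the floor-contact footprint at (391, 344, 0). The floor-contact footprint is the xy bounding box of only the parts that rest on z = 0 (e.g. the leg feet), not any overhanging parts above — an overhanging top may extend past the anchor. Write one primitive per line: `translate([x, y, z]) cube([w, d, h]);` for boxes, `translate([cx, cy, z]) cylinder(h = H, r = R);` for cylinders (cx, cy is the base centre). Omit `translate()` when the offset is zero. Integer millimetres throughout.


translate([483, 436, 0]) cylinder(h = 19, r = 92);
translate([483, 436, 19]) cylinder(h = 169, r = 72);
translate([483, 436, 188]) cylinder(h = 19, r = 92);


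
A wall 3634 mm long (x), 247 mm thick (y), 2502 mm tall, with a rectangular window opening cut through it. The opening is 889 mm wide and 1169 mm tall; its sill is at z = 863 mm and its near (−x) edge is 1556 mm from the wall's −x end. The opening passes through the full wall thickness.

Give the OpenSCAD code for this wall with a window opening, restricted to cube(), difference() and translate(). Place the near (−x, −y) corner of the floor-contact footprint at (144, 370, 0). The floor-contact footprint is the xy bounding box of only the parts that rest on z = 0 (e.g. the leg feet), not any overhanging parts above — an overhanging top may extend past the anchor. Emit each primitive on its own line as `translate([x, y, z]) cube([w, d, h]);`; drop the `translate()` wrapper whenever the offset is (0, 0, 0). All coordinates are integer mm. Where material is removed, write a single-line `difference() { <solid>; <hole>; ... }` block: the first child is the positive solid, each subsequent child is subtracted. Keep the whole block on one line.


difference() { translate([144, 370, 0]) cube([3634, 247, 2502]); translate([1700, 370, 863]) cube([889, 247, 1169]); }


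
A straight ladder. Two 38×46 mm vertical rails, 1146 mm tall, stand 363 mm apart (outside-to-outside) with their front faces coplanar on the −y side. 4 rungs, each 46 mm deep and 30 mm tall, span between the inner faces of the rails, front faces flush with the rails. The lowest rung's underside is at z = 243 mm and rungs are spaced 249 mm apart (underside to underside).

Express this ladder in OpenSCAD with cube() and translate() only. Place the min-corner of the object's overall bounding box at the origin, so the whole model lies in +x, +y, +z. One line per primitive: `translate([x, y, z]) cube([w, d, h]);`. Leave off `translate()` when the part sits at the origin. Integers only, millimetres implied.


cube([38, 46, 1146]);
translate([325, 0, 0]) cube([38, 46, 1146]);
translate([38, 0, 243]) cube([287, 46, 30]);
translate([38, 0, 492]) cube([287, 46, 30]);
translate([38, 0, 741]) cube([287, 46, 30]);
translate([38, 0, 990]) cube([287, 46, 30]);


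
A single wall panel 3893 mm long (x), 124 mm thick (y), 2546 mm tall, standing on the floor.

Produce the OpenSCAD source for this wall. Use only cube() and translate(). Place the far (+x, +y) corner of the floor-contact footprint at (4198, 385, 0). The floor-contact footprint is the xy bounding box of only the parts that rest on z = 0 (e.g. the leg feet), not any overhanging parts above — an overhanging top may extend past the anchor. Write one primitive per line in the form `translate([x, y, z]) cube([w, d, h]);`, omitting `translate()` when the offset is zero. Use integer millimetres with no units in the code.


translate([305, 261, 0]) cube([3893, 124, 2546]);


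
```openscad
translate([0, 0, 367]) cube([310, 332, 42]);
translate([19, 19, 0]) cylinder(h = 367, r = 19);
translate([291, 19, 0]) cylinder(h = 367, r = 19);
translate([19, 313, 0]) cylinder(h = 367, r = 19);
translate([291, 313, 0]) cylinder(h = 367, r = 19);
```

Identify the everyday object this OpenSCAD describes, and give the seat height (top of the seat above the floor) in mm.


A stool. The seat height is 409 mm.

A 310×332×42 slab at z = 367 on four corner cylinders — a stool. The seat top is 367 + 42 = 409 mm.


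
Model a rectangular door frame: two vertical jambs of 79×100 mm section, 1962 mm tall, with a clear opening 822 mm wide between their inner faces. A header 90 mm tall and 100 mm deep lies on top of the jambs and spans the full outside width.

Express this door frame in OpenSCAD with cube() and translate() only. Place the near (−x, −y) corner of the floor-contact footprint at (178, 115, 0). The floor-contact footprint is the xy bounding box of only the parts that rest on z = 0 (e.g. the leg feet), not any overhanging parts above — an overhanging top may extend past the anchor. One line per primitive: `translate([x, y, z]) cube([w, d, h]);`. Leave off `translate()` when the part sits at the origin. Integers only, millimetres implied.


translate([178, 115, 0]) cube([79, 100, 1962]);
translate([1079, 115, 0]) cube([79, 100, 1962]);
translate([178, 115, 1962]) cube([980, 100, 90]);


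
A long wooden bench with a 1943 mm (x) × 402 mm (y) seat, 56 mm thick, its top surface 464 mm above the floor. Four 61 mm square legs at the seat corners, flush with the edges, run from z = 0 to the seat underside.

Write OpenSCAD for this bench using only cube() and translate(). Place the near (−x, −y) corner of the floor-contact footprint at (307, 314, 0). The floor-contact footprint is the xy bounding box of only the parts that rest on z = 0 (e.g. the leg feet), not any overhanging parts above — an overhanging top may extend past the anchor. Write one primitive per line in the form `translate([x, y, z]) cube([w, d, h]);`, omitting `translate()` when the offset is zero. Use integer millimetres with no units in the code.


// leg_h = 464 − 56 = 408
translate([307, 314, 408]) cube([1943, 402, 56]);
translate([307, 314, 0]) cube([61, 61, 408]);
translate([307, 655, 0]) cube([61, 61, 408]);
translate([2189, 314, 0]) cube([61, 61, 408]);
translate([2189, 655, 0]) cube([61, 61, 408]);


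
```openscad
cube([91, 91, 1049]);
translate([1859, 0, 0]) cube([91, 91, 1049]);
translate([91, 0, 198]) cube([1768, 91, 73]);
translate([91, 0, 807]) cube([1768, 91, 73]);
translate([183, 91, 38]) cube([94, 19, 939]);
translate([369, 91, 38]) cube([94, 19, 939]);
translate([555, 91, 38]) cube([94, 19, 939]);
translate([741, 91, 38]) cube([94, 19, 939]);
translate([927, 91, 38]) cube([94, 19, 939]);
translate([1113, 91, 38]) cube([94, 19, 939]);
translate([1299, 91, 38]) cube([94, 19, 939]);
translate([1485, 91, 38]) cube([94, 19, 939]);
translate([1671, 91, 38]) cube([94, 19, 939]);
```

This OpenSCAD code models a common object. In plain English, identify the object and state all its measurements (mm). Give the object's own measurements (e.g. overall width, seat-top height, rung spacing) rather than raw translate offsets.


A fence section. Two 91×91 mm posts, 1049 mm tall, stand on the floor with a clear span of 1768 mm between their inner faces. Two horizontal rails of 91×73 mm section span the gap between the posts with their undersides at z = 198 mm and z = 807 mm, flush with the posts' −y face. 9 pickets, each 94 mm wide, 19 mm thick and 939 mm tall, are fixed to the +y face of the rails with their bottoms at z = 38 mm, spaced across the span with a 92 mm gap after the −x post and between neighbouring pickets, with 94 mm left before the +x post.


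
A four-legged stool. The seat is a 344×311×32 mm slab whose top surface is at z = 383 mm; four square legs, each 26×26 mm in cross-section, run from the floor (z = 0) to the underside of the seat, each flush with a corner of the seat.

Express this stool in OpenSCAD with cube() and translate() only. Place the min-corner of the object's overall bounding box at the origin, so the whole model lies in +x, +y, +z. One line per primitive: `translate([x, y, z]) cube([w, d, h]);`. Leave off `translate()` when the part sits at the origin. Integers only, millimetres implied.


translate([0, 0, 351]) cube([344, 311, 32]);
cube([26, 26, 351]);
translate([318, 0, 0]) cube([26, 26, 351]);
translate([0, 285, 0]) cube([26, 26, 351]);
translate([318, 285, 0]) cube([26, 26, 351]);


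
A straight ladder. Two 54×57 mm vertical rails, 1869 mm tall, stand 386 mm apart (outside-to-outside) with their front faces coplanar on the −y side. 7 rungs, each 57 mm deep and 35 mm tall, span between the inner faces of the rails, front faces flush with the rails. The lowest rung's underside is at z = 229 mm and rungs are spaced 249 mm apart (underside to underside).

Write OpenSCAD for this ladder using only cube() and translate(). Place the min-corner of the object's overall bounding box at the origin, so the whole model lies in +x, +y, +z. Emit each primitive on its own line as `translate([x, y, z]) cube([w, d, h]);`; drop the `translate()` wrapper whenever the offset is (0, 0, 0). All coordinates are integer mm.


cube([54, 57, 1869]);
translate([332, 0, 0]) cube([54, 57, 1869]);
translate([54, 0, 229]) cube([278, 57, 35]);
translate([54, 0, 478]) cube([278, 57, 35]);
translate([54, 0, 727]) cube([278, 57, 35]);
translate([54, 0, 976]) cube([278, 57, 35]);
translate([54, 0, 1225]) cube([278, 57, 35]);
translate([54, 0, 1474]) cube([278, 57, 35]);
translate([54, 0, 1723]) cube([278, 57, 35]);


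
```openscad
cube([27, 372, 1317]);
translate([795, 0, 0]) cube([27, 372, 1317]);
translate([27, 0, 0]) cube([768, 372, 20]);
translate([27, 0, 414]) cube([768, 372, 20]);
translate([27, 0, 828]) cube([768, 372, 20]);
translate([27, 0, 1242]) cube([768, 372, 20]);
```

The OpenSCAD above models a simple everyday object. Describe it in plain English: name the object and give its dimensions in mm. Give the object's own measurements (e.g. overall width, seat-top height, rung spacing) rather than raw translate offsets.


An open bookshelf. Two side panels, each 27 mm thick, 372 mm deep and 1317 mm tall, stand 822 mm apart (outside-to-outside). Between them sit 4 shelves, each 20 mm thick and 372 mm deep, spanning the full gap between the sides. The bottom shelf rests on the floor (its underside at z = 0) and the clear gap between one shelf's top and the next shelf's underside is 394 mm.


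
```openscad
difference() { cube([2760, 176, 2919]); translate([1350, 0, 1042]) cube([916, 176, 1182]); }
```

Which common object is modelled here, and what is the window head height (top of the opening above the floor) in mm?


A wall with a window opening. The window head height is 2224 mm.

A wall with a rectangular opening subtracted — a window. Sill at z = 1042, opening 1182 mm tall, so the head is at 1042 + 1182 = 2224 mm.


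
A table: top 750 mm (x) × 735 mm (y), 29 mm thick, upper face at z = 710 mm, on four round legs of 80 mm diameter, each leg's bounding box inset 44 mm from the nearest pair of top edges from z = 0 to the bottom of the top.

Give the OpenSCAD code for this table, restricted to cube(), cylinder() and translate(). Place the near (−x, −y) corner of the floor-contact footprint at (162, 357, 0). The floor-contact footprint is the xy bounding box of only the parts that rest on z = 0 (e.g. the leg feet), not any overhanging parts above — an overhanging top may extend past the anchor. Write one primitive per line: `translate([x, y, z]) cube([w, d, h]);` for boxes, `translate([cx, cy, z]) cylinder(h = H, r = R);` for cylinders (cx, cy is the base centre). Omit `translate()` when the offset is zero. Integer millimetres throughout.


translate([118, 313, 681]) cube([750, 735, 29]);
translate([202, 397, 0]) cylinder(h = 681, r = 40);
translate([784, 397, 0]) cylinder(h = 681, r = 40);
translate([202, 964, 0]) cylinder(h = 681, r = 40);
translate([784, 964, 0]) cylinder(h = 681, r = 40);


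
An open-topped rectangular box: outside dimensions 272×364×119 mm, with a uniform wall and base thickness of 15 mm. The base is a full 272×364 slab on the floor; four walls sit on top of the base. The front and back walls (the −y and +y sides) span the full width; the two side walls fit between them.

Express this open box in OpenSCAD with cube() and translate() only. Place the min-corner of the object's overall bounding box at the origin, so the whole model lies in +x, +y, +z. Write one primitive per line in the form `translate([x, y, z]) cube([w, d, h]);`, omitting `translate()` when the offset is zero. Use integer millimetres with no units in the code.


cube([272, 364, 15]);
translate([0, 0, 15]) cube([272, 15, 104]);
translate([0, 349, 15]) cube([272, 15, 104]);
translate([0, 15, 15]) cube([15, 334, 104]);
translate([257, 15, 15]) cube([15, 334, 104]);


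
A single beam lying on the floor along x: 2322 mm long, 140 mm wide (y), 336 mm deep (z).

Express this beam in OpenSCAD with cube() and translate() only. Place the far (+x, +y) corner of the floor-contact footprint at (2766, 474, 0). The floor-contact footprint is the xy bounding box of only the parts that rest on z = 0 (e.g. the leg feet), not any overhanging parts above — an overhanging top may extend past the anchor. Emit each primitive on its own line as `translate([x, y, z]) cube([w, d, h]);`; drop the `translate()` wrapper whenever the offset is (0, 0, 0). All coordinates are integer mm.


translate([444, 334, 0]) cube([2322, 140, 336]);


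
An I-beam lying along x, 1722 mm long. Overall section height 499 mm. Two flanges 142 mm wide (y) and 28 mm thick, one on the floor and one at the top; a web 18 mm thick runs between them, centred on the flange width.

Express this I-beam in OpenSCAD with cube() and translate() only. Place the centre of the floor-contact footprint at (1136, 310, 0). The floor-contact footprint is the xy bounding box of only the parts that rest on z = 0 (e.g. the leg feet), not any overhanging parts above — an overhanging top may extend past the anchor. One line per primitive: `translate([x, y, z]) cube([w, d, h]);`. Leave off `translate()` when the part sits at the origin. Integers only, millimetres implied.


translate([275, 239, 0]) cube([1722, 142, 28]);
translate([275, 301, 28]) cube([1722, 18, 443]);
translate([275, 239, 471]) cube([1722, 142, 28]);


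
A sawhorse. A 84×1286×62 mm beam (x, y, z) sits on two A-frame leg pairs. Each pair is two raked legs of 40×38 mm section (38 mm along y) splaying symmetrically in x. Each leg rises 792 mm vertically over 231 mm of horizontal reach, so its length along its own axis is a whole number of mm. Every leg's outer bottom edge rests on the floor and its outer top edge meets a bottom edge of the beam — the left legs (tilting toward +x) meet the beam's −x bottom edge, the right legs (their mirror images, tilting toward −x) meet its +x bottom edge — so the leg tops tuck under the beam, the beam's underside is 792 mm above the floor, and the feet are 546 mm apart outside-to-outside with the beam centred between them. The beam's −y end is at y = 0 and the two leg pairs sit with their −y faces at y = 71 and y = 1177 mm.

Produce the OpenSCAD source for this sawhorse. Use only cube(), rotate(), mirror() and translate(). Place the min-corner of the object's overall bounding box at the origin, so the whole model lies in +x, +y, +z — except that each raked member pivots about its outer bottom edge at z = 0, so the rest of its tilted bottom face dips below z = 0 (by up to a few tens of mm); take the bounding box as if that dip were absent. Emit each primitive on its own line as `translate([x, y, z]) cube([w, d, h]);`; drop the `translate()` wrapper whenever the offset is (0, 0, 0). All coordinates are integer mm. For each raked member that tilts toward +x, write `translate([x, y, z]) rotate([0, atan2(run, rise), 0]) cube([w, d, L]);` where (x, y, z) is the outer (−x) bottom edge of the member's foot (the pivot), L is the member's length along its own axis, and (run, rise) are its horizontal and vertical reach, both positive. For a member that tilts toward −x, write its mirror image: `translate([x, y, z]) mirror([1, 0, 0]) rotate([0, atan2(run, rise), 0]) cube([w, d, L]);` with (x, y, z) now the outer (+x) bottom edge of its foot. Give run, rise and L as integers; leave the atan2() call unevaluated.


// leg length = √(231² + 792²) = 825
// right-leg outer foot x = 2·231 + 84 = 546
// beam min-corner = (231, 0, 792)
translate([231, 0, 792]) cube([84, 1286, 62]);
translate([0, 71, 0]) rotate([0, atan2(231, 792), 0]) cube([40, 38, 825]);
translate([546, 71, 0]) mirror([1, 0, 0]) rotate([0, atan2(231, 792), 0]) cube([40, 38, 825]);
translate([0, 1177, 0]) rotate([0, atan2(231, 792), 0]) cube([40, 38, 825]);
translate([546, 1177, 0]) mirror([1, 0, 0]) rotate([0, atan2(231, 792), 0]) cube([40, 38, 825]);


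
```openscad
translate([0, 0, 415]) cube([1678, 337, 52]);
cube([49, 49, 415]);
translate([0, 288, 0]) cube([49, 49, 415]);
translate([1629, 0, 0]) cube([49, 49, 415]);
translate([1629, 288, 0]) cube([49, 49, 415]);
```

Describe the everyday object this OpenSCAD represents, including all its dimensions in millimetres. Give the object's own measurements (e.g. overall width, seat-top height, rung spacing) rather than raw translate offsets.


A long wooden bench with a 1678 mm (x) × 337 mm (y) seat, 52 mm thick, its top surface 467 mm above the floor. Four 49 mm square legs at the seat corners, flush with the edges, run from z = 0 to the seat underside.


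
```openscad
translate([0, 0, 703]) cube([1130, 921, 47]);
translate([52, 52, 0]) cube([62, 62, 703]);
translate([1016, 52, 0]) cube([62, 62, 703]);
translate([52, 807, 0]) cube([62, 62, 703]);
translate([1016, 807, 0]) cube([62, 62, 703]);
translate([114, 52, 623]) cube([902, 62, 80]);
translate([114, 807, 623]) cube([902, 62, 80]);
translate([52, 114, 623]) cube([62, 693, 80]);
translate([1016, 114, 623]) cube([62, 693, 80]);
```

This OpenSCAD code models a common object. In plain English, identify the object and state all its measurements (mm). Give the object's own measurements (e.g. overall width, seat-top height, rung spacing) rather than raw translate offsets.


A table: top 1130 mm (x) × 921 mm (y), 47 mm thick, upper face at z = 750 mm, on four 62×62 mm square legs, each inset 52 mm from the nearest pair of top edges from z = 0 to the bottom of the top. Four apron rails, 62 mm thick and 80 mm tall, run between adjacent legs with their top edges flush with the underside of the top and their outer faces flush with the legs' outer faces.


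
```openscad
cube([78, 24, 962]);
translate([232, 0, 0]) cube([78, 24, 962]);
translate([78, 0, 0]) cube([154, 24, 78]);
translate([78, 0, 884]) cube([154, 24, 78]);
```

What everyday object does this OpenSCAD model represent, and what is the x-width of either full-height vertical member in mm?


A picture frame. The border width is 78 mm.

Four thin pieces enclosing a rectangular opening — a picture frame. The two full-height stiles are 962 mm tall; the top rail sits at z = 884 and is 78 mm tall, so the border above the opening is 962 − 884 = 78 mm, matching the stile x-width.


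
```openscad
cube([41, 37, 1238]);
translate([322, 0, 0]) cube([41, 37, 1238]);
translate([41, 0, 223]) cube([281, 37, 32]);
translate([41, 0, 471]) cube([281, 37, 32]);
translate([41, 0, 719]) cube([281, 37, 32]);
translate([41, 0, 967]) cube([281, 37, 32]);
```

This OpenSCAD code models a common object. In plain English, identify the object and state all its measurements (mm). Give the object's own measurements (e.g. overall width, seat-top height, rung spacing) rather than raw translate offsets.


A straight ladder. Two 41×37 mm vertical rails, 1238 mm tall, stand 363 mm apart (outside-to-outside) with their front faces coplanar on the −y side. 4 rungs, each 37 mm deep and 32 mm tall, span between the inner faces of the rails, front faces flush with the rails. The lowest rung's underside is at z = 223 mm and rungs are spaced 248 mm apart (underside to underside).


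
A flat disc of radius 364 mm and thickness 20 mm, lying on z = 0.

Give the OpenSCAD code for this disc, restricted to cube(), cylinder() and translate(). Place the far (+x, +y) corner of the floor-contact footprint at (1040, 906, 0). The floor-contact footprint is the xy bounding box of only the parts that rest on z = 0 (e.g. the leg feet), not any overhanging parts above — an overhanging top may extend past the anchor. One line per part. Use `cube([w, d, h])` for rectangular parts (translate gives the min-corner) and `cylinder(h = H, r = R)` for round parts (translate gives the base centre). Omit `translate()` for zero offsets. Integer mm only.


translate([676, 542, 0]) cylinder(h = 20, r = 364);


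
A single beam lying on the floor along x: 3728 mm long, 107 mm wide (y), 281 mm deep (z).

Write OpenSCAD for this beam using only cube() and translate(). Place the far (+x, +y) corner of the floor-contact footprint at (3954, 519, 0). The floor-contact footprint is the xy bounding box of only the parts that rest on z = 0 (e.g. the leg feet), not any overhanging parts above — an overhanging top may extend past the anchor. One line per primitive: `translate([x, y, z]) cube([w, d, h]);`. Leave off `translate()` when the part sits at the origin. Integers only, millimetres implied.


translate([226, 412, 0]) cube([3728, 107, 281]);


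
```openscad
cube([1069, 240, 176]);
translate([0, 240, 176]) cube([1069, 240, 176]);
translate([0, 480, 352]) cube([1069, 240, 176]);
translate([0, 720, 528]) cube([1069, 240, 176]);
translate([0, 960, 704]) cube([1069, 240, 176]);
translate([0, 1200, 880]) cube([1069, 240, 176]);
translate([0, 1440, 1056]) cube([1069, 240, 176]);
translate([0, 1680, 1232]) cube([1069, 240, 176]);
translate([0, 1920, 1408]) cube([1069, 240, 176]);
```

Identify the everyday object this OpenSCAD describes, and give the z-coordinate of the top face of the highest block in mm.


A staircase. The total rise is 1584 mm.

9 identical blocks, each offset up and back from the previous — a staircase. Each step is 176 mm tall and there are 9 of them, so the total rise is 9 × 176 = 1584 mm.


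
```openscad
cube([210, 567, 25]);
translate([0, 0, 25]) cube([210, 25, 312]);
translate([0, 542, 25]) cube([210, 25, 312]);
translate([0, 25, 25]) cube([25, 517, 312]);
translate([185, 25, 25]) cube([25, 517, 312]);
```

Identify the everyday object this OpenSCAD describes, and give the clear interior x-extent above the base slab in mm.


An open box. The internal width is 160 mm.

A 210×567 base slab with four walls standing on it — an open box. The base is 210 mm wide and the walls are 25 mm thick, so the internal width is 210 − 2 × 25 = 160 mm.


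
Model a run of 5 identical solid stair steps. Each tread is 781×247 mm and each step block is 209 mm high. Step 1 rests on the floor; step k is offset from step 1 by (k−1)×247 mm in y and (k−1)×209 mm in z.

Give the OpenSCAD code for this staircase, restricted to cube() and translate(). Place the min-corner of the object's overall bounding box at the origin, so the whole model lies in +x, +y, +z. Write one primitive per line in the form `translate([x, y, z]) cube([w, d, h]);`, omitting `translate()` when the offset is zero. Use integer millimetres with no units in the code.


cube([781, 247, 209]);
translate([0, 247, 209]) cube([781, 247, 209]);
translate([0, 494, 418]) cube([781, 247, 209]);
translate([0, 741, 627]) cube([781, 247, 209]);
translate([0, 988, 836]) cube([781, 247, 209]);


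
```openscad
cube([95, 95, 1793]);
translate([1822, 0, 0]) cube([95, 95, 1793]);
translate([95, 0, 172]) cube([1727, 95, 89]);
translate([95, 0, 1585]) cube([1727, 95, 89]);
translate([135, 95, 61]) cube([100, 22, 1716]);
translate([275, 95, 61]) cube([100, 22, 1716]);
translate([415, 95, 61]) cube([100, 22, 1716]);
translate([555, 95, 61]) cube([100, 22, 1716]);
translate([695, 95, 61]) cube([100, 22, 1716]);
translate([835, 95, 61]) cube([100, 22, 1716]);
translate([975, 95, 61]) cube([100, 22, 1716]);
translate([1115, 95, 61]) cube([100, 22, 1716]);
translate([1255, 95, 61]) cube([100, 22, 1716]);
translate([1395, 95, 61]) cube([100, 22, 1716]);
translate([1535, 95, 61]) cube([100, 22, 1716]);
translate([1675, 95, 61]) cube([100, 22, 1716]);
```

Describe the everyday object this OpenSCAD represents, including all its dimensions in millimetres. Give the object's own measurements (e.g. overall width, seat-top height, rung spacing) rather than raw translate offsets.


A fence section. Two 95×95 mm posts, 1793 mm tall, stand on the floor with a clear span of 1727 mm between their inner faces. Two horizontal rails of 95×89 mm section span the gap between the posts with their undersides at z = 172 mm and z = 1585 mm, flush with the posts' −y face. 12 pickets, each 100 mm wide, 22 mm thick and 1716 mm tall, are fixed to the +y face of the rails with their bottoms at z = 61 mm, spaced across the span with a 40 mm gap after the −x post and between neighbouring pickets, with 47 mm left before the +x post.


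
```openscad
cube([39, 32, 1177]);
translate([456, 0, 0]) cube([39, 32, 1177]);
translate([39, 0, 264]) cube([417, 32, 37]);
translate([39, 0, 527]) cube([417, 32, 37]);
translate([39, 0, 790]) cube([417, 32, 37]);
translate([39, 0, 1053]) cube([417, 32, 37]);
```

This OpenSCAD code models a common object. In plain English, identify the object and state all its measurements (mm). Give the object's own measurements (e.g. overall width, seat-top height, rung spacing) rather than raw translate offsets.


A straight ladder. Two 39×32 mm vertical rails, 1177 mm tall, stand 495 mm apart (outside-to-outside) with their front faces coplanar on the −y side. 4 rungs, each 32 mm deep and 37 mm tall, span between the inner faces of the rails, front faces flush with the rails. The lowest rung's underside is at z = 264 mm and rungs are spaced 263 mm apart (underside to underside).


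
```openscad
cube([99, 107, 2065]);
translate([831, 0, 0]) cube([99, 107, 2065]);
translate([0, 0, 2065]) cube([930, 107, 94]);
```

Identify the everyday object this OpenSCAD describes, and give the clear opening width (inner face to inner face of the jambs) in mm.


A door frame. The clear opening width is 732 mm.

Two 2065 mm tall posts with a header on top — a door frame. The left jamb is 99 mm wide at x = 0; the right jamb starts at x = 831. The clear opening is 831 − 99 = 732 mm.
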